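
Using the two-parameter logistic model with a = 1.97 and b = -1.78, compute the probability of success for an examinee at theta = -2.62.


a*(theta - b) = 1.97 * (-2.62 - -1.78) = -1.6548
exp(--1.6548) = 5.232
P = 1 / (1 + 5.232)
P = 0.1605

0.1605


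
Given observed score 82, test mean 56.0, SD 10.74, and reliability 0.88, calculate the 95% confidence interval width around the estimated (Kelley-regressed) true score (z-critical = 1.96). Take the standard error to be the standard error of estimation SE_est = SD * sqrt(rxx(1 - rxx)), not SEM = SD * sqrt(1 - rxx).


True score estimate = 0.88*82 + 0.12*56.0 = 78.88
SE_est = SD * sqrt(rxx * (1 - rxx)) = 10.74 * sqrt(0.88 * 0.12) = 10.74 * sqrt(0.1056) = 3.490087
CI = T_est +/- z * SE_est, so width = 2 * z * SE_est = 2 * 1.96 * 3.490087
Width = 13.6811

13.6811


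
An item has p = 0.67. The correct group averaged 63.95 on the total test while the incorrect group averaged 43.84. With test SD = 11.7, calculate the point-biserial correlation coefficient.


q = 1 - p = 0.33
rpb = ((M1 - M0) / SD) * sqrt(p * q)
rpb = ((63.95 - 43.84) / 11.7) * sqrt(0.67 * 0.33)
rpb = 0.8082

0.8082


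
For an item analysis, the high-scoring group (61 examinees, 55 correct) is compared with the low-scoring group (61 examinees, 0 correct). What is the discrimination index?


p_upper = 55/61 = 0.9016
p_lower = 0/61 = 0.0
D = 0.9016 - 0.0 = 0.9016

0.9016


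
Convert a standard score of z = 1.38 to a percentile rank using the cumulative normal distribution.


CDF(z) = 0.5 * (1 + erf(z/sqrt(2)))
erf(0.9758) = 0.8324
CDF = 0.9162
Percentile rank = 0.9162 * 100 = 91.62

91.62


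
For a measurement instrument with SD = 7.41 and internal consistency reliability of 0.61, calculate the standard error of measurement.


SEM = SD * sqrt(1 - rxx)
SEM = 7.41 * sqrt(1 - 0.61)
SEM = 7.41 * sqrt(0.39) = 7.41 * 0.6245
SEM = 4.6275

4.6275


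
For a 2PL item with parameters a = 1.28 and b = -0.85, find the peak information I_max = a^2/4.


For 2PL, max info at theta = b = -0.85
I_max = a^2 / 4 = 1.28^2 / 4
= 1.6384 / 4
I_max = 0.4096

0.4096


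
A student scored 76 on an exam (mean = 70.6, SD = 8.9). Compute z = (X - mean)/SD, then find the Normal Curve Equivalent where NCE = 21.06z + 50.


z = (X - mean) / SD = (76 - 70.6) / 8.9
z = 5.4 / 8.9
z = 0.6067
NCE = NCE = 21.06z + 50
Carry z at full precision (z = 5.4 / 8.9) into the conversion:
NCE = 21.06 * (5.4 / 8.9) + 50 = 113.724 / 8.9 + 50
NCE = 12.778 + 50
NCE = 62.778

62.778


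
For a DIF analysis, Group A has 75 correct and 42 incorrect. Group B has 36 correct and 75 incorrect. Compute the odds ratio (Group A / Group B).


Odds_A = 75/42 = 1.7857
Odds_B = 36/75 = 0.48
OR = Odds_A / Odds_B = 1.7857 / 0.48
Exactly, OR = (75 * 75) / (42 * 36) = 5625 / 1512
OR = 3.7202

3.7202


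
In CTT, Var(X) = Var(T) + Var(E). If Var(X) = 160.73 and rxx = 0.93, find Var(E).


var_true = rxx * var_obs = 0.93 * 160.73 = 149.4789
var_error = var_obs - var_true
var_error = 160.73 - 149.4789
var_error = 11.2511

11.2511


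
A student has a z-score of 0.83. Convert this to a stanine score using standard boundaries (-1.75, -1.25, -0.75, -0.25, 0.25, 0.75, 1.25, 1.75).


Stanine boundaries: [-1.75, -1.25, -0.75, -0.25, 0.25, 0.75, 1.25, 1.75]
z = 0.83
Check each boundary:
  z >= -1.75 -> could be stanine 2
  z >= -1.25 -> could be stanine 3
  z >= -0.75 -> could be stanine 4
  z >= -0.25 -> could be stanine 5
  z >= 0.25 -> could be stanine 6
  z >= 0.75 -> could be stanine 7
  z < 1.25
  z < 1.75
Highest qualifying boundary gives stanine = 7

7


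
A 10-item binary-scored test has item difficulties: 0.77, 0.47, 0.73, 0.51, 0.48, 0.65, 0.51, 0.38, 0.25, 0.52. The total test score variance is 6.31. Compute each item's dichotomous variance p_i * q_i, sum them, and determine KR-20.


For each item, compute p_i * q_i:
  Item 1: 0.77 * 0.23 = 0.1771
  Item 2: 0.47 * 0.53 = 0.2491
  Item 3: 0.73 * 0.27 = 0.1971
  Item 4: 0.51 * 0.49 = 0.2499
  Item 5: 0.48 * 0.52 = 0.2496
  Item 6: 0.65 * 0.35 = 0.2275
  Item 7: 0.51 * 0.49 = 0.2499
  Item 8: 0.38 * 0.62 = 0.2356
  Item 9: 0.25 * 0.75 = 0.1875
  Item 10: 0.52 * 0.48 = 0.2496
Sum(p_i * q_i) = 0.1771 + 0.2491 + 0.1971 + 0.2499 + 0.2496 + 0.2275 + 0.2499 + 0.2356 + 0.1875 + 0.2496 = 2.2729
KR-20 = (k/(k-1)) * (1 - Sum(p_i*q_i) / Var_total)
= (10/9) * (1 - 2.2729/6.31)
= 1.1111 * 0.6398
KR-20 = 0.7109

0.7109


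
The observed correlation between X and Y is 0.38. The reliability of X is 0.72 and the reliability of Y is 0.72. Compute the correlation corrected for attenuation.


r_corrected = rxy / sqrt(rxx * ryy)
= 0.38 / sqrt(0.72 * 0.72)
= 0.38 / sqrt(0.5184)
= 0.38 / 0.72
r_corrected = 0.5278

0.5278


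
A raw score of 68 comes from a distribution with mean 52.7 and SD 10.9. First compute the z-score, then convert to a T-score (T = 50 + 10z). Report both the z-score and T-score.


z = (X - mean) / SD = (68 - 52.7) / 10.9
z = 15.3 / 10.9
z = 1.4037
T-score = T = 50 + 10z
Carry z at full precision (z = 15.3 / 10.9) into the conversion:
T-score = 50 + 10 * (15.3 / 10.9) = 50 + 153 / 10.9
T-score = 50 + 14.0367
T-score = 64.0367

64.0367


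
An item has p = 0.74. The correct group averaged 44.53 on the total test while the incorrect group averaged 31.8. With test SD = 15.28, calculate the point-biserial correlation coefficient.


q = 1 - p = 0.26
rpb = ((M1 - M0) / SD) * sqrt(p * q)
rpb = ((44.53 - 31.8) / 15.28) * sqrt(0.74 * 0.26)
rpb = 0.3654

0.3654


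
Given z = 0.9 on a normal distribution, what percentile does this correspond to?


CDF(z) = 0.5 * (1 + erf(z/sqrt(2)))
erf(0.6364) = 0.6319
CDF = 0.8159
Percentile rank = 0.8159 * 100 = 81.59

81.59


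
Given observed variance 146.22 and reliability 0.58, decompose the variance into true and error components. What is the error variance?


var_true = rxx * var_obs = 0.58 * 146.22 = 84.8076
var_error = var_obs - var_true
var_error = 146.22 - 84.8076
var_error = 61.4124

61.4124


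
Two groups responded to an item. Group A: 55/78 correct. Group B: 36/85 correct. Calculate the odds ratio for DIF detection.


Odds_A = 55/23 = 2.3913
Odds_B = 36/49 = 0.7347
OR = Odds_A / Odds_B = 2.3913 / 0.7347
Exactly, OR = (55 * 49) / (23 * 36) = 2695 / 828
OR = 3.2548

3.2548


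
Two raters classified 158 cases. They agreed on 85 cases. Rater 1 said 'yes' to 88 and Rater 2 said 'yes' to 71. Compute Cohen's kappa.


P_o = 85/158 = 0.537975
P_e = (88*71 + 70*87) / 24964 = 0.494232
kappa = (P_o - P_e) / (1 - P_e)
kappa = (0.537975 - 0.494232) / (1 - 0.494232)
kappa = 0.0865

0.0865


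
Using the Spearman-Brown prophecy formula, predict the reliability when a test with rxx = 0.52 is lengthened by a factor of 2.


r_new = (n * rxx) / (1 + (n-1) * rxx)
r_new = (2 * 0.52) / (1 + 1 * 0.52)
r_new = 1.04 / 1.52
r_new = 0.6842

0.6842


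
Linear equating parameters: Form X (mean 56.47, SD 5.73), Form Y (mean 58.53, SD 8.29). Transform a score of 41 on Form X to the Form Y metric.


slope = SD_Y / SD_X = 8.29 / 5.73 ~ 1.4468
intercept = mean_Y - slope * mean_X = 58.53 - (8.29 / 5.73) * 56.47 ~ -23.1692
Y = slope * X + intercept. To avoid rounding drift from the rounded slope/intercept, evaluate the equivalent form Y = mean_Y + SD_Y * (X - mean_X) / SD_X at full precision:
Y = 58.53 + 8.29 * (41 - 56.47) / 5.73
Y = 58.53 - 8.29 * 15.47 / 5.73
Y = 58.53 - 128.2463 / 5.73
Y = 58.53 - 22.3816
Y = 36.1484

36.1484


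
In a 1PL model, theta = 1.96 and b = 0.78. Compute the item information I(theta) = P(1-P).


P = 1/(1+exp(-(1.96-0.78))) = 0.7649
I = P*(1-P) = 0.7649 * 0.2351
I = 0.1798

0.1798


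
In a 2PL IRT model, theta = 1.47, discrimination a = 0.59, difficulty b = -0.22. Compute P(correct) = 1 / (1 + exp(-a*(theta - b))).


a*(theta - b) = 0.59 * (1.47 - -0.22) = 0.9971
exp(-0.9971) = 0.3689
P = 1 / (1 + 0.3689)
P = 0.7305

0.7305


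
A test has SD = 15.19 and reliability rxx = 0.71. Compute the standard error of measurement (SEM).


SEM = SD * sqrt(1 - rxx)
SEM = 15.19 * sqrt(1 - 0.71)
SEM = 15.19 * sqrt(0.29) = 15.19 * 0.538516
SEM = 8.1801

8.1801


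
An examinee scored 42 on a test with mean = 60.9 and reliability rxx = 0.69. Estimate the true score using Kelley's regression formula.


T_est = rxx * X + (1 - rxx) * mean
T_est = 0.69 * 42 + 0.31 * 60.9
T_est = 28.98 + 18.879
T_est = 47.859

47.859


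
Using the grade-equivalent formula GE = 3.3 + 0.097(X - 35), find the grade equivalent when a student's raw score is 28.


raw - median = 28 - 35 = -7
slope * diff = 0.097 * -7 = -0.679
GE = 3.3 + -0.679
GE = 2.621

2.621


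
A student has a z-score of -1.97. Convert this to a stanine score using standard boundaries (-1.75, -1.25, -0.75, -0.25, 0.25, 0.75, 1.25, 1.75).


Stanine boundaries: [-1.75, -1.25, -0.75, -0.25, 0.25, 0.75, 1.25, 1.75]
z = -1.97
Check each boundary:
  z < -1.75
  z < -1.25
  z < -0.75
  z < -0.25
  z < 0.25
  z < 0.75
  z < 1.25
  z < 1.75
Highest qualifying boundary gives stanine = 1

1


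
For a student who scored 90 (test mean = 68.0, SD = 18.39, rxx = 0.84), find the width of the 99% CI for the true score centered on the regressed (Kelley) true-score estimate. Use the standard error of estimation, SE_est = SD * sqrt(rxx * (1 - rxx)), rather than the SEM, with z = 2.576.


True score estimate = 0.84*90 + 0.16*68.0 = 86.48
SE_est = SD * sqrt(rxx * (1 - rxx)) = 18.39 * sqrt(0.84 * 0.16) = 18.39 * sqrt(0.1344) = 6.741885
CI = T_est +/- z * SE_est, so width = 2 * z * SE_est = 2 * 2.576 * 6.741885
Width = 34.7342

34.7342


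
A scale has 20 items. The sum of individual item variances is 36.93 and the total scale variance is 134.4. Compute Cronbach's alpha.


alpha = (k/(k-1)) * (1 - sum(si^2)/s_total^2)
= (20/19) * (1 - 36.93/134.4)
alpha = 0.7634

0.7634


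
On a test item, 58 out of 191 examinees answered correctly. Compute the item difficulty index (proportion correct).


Item difficulty p = number correct / total examinees
p = 58 / 191
p = 0.3037

0.3037


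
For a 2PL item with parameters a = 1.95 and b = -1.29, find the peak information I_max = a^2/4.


For 2PL, max info at theta = b = -1.29
I_max = a^2 / 4 = 1.95^2 / 4
= 3.8025 / 4
I_max = 0.9506

0.9506


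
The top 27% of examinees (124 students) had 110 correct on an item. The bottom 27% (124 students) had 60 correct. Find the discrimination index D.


p_upper = 110/124 = 0.8871
p_lower = 60/124 = 0.4839
D = 0.8871 - 0.4839 = 0.4032

0.4032


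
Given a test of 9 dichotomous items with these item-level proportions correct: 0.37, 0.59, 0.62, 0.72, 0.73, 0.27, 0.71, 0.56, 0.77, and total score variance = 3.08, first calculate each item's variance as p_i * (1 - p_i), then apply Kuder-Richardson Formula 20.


For each item, compute p_i * q_i:
  Item 1: 0.37 * 0.63 = 0.2331
  Item 2: 0.59 * 0.41 = 0.2419
  Item 3: 0.62 * 0.38 = 0.2356
  Item 4: 0.72 * 0.28 = 0.2016
  Item 5: 0.73 * 0.27 = 0.1971
  Item 6: 0.27 * 0.73 = 0.1971
  Item 7: 0.71 * 0.29 = 0.2059
  Item 8: 0.56 * 0.44 = 0.2464
  Item 9: 0.77 * 0.23 = 0.1771
Sum(p_i * q_i) = 0.2331 + 0.2419 + 0.2356 + 0.2016 + 0.1971 + 0.1971 + 0.2059 + 0.2464 + 0.1771 = 1.9358
KR-20 = (k/(k-1)) * (1 - Sum(p_i*q_i) / Var_total)
= (9/8) * (1 - 1.9358/3.08)
= 1.125 * 0.3715
KR-20 = 0.4179

0.4179


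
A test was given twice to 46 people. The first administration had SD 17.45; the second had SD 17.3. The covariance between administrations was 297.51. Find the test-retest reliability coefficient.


r = cov(X,Y) / (SD_X * SD_Y)
r = 297.51 / (17.45 * 17.3)
r = 297.51 / 301.885
r = 0.9855

0.9855


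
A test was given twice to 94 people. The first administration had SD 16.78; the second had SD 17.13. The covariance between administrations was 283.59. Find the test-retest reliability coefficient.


r = cov(X,Y) / (SD_X * SD_Y)
r = 283.59 / (16.78 * 17.13)
r = 283.59 / 287.4414
r = 0.9866

0.9866


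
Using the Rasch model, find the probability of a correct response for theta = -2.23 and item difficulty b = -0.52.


theta - b = -2.23 - -0.52 = -1.71
exp(-(theta - b)) = exp(1.71) = 5.529
P = 1 / (1 + 5.529)
P = 0.1532

0.1532


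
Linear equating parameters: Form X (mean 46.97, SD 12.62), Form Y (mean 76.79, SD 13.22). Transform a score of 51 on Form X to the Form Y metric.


slope = SD_Y / SD_X = 13.22 / 12.62 ~ 1.0475
intercept = mean_Y - slope * mean_X = 76.79 - (13.22 / 12.62) * 46.97 ~ 27.5869
Y = slope * X + intercept. To avoid rounding drift from the rounded slope/intercept, evaluate the equivalent form Y = mean_Y + SD_Y * (X - mean_X) / SD_X at full precision:
Y = 76.79 + 13.22 * (51 - 46.97) / 12.62
Y = 76.79 + 13.22 * 4.03 / 12.62
Y = 76.79 + 53.2766 / 12.62
Y = 76.79 + 4.2216
Y = 81.0116

81.0116


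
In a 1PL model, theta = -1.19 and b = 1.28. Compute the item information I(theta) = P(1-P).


P = 1/(1+exp(-(-1.19-1.28))) = 0.078
I = P*(1-P) = 0.078 * 0.922
I = 0.0719

0.0719


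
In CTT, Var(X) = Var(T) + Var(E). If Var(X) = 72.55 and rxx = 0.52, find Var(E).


var_true = rxx * var_obs = 0.52 * 72.55 = 37.726
var_error = var_obs - var_true
var_error = 72.55 - 37.726
var_error = 34.824

34.824


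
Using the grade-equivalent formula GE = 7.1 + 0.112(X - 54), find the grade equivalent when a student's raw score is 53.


raw - median = 53 - 54 = -1
slope * diff = 0.112 * -1 = -0.112
GE = 7.1 + -0.112
GE = 6.988

6.988


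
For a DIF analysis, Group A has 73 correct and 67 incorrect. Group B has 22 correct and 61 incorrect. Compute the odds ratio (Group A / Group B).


Odds_A = 73/67 = 1.0896
Odds_B = 22/61 = 0.3607
OR = Odds_A / Odds_B = 1.0896 / 0.3607
Exactly, OR = (73 * 61) / (67 * 22) = 4453 / 1474
OR = 3.021

3.021


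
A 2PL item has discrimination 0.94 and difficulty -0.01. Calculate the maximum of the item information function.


For 2PL, max info at theta = b = -0.01
I_max = a^2 / 4 = 0.94^2 / 4
= 0.8836 / 4
I_max = 0.2209

0.2209


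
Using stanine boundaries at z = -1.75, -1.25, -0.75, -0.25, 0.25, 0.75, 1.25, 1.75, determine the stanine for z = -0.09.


Stanine boundaries: [-1.75, -1.25, -0.75, -0.25, 0.25, 0.75, 1.25, 1.75]
z = -0.09
Check each boundary:
  z >= -1.75 -> could be stanine 2
  z >= -1.25 -> could be stanine 3
  z >= -0.75 -> could be stanine 4
  z >= -0.25 -> could be stanine 5
  z < 0.25
  z < 0.75
  z < 1.25
  z < 1.75
Highest qualifying boundary gives stanine = 5

5


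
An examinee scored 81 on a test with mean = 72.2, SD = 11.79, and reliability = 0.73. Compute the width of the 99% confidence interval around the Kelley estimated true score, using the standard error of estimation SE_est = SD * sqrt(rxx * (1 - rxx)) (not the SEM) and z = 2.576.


True score estimate = 0.73*81 + 0.27*72.2 = 78.624
SE_est = SD * sqrt(rxx * (1 - rxx)) = 11.79 * sqrt(0.73 * 0.27) = 11.79 * sqrt(0.1971) = 5.234282
CI = T_est +/- z * SE_est, so width = 2 * z * SE_est = 2 * 2.576 * 5.234282
Width = 26.967

26.967


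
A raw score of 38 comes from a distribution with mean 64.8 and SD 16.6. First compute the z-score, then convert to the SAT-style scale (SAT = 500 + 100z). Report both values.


z = (X - mean) / SD = (38 - 64.8) / 16.6
z = -26.8 / 16.6
z = -1.6145
SAT-scale = SAT = 500 + 100z
Carry z at full precision (z = -26.8 / 16.6) into the conversion:
SAT-scale = 500 + 100 * (-26.8 / 16.6) = 500 + -2680 / 16.6
SAT-scale = 500 + -161.4458
SAT-scale = 338.5542

338.5542


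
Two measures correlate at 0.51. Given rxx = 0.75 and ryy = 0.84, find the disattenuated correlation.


r_corrected = rxy / sqrt(rxx * ryy)
= 0.51 / sqrt(0.75 * 0.84)
= 0.51 / sqrt(0.63)
= 0.51 / 0.793725
r_corrected = 0.6425

0.6425


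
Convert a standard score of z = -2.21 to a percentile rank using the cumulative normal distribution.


CDF(z) = 0.5 * (1 + erf(z/sqrt(2)))
erf(-1.5627) = -0.9729
CDF = 0.0136
Percentile rank = 0.0136 * 100 = 1.36

1.36


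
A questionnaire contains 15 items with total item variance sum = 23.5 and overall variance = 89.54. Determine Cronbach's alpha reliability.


alpha = (k/(k-1)) * (1 - sum(si^2)/s_total^2)
= (15/14) * (1 - 23.5/89.54)
alpha = 0.7902

0.7902


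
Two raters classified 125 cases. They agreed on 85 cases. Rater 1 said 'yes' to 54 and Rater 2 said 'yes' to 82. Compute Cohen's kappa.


P_o = 85/125 = 0.68
P_e = (54*82 + 71*43) / 15625 = 0.478784
kappa = (P_o - P_e) / (1 - P_e)
kappa = (0.68 - 0.478784) / (1 - 0.478784)
kappa = 0.3861

0.3861


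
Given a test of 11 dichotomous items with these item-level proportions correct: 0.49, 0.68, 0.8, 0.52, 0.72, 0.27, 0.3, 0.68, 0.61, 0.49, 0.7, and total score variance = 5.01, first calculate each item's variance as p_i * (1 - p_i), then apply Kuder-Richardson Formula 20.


For each item, compute p_i * q_i:
  Item 1: 0.49 * 0.51 = 0.2499
  Item 2: 0.68 * 0.32 = 0.2176
  Item 3: 0.8 * 0.2 = 0.16
  Item 4: 0.52 * 0.48 = 0.2496
  Item 5: 0.72 * 0.28 = 0.2016
  Item 6: 0.27 * 0.73 = 0.1971
  Item 7: 0.3 * 0.7 = 0.21
  Item 8: 0.68 * 0.32 = 0.2176
  Item 9: 0.61 * 0.39 = 0.2379
  Item 10: 0.49 * 0.51 = 0.2499
  Item 11: 0.7 * 0.3 = 0.21
Sum(p_i * q_i) = 0.2499 + 0.2176 + 0.16 + 0.2496 + 0.2016 + 0.1971 + 0.21 + 0.2176 + 0.2379 + 0.2499 + 0.21 = 2.4012
KR-20 = (k/(k-1)) * (1 - Sum(p_i*q_i) / Var_total)
= (11/10) * (1 - 2.4012/5.01)
= 1.1 * 0.5207
KR-20 = 0.5728

0.5728


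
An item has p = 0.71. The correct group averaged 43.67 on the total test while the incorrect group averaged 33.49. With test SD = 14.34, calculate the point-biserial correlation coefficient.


q = 1 - p = 0.29
rpb = ((M1 - M0) / SD) * sqrt(p * q)
rpb = ((43.67 - 33.49) / 14.34) * sqrt(0.71 * 0.29)
rpb = 0.3221

0.3221


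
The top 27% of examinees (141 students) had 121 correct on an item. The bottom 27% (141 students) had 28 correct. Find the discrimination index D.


p_upper = 121/141 = 0.8582
p_lower = 28/141 = 0.1986
D = 0.8582 - 0.1986 = 0.6596

0.6596


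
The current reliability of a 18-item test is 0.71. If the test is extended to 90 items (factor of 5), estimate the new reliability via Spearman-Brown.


r_new = (n * rxx) / (1 + (n-1) * rxx)
r_new = (5 * 0.71) / (1 + 4 * 0.71)
r_new = 3.55 / 3.84
r_new = 0.9245

0.9245


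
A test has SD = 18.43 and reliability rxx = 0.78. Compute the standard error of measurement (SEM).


SEM = SD * sqrt(1 - rxx)
SEM = 18.43 * sqrt(1 - 0.78)
SEM = 18.43 * sqrt(0.22) = 18.43 * 0.469042
SEM = 8.6444

8.6444


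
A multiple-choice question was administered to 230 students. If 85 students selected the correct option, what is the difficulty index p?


Item difficulty p = number correct / total examinees
p = 85 / 230
p = 0.3696

0.3696


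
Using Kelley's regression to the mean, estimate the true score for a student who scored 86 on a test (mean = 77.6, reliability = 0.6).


T_est = rxx * X + (1 - rxx) * mean
T_est = 0.6 * 86 + 0.4 * 77.6
T_est = 51.6 + 31.04
T_est = 82.64

82.64


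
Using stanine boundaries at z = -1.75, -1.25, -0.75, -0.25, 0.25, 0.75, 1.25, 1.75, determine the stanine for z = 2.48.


Stanine boundaries: [-1.75, -1.25, -0.75, -0.25, 0.25, 0.75, 1.25, 1.75]
z = 2.48
Check each boundary:
  z >= -1.75 -> could be stanine 2
  z >= -1.25 -> could be stanine 3
  z >= -0.75 -> could be stanine 4
  z >= -0.25 -> could be stanine 5
  z >= 0.25 -> could be stanine 6
  z >= 0.75 -> could be stanine 7
  z >= 1.25 -> could be stanine 8
  z >= 1.75 -> could be stanine 9
Highest qualifying boundary gives stanine = 9

9


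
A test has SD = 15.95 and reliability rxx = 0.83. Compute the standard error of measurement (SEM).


SEM = SD * sqrt(1 - rxx)
SEM = 15.95 * sqrt(1 - 0.83)
SEM = 15.95 * sqrt(0.17) = 15.95 * 0.412311
SEM = 6.5764

6.5764


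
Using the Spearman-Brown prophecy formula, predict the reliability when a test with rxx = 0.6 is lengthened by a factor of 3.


r_new = (n * rxx) / (1 + (n-1) * rxx)
r_new = (3 * 0.6) / (1 + 2 * 0.6)
r_new = 1.8 / 2.2
r_new = 0.8182

0.8182


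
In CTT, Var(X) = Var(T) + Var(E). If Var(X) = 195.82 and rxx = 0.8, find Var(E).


var_true = rxx * var_obs = 0.8 * 195.82 = 156.656
var_error = var_obs - var_true
var_error = 195.82 - 156.656
var_error = 39.164

39.164


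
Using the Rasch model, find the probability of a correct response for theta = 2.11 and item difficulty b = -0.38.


theta - b = 2.11 - -0.38 = 2.49
exp(-(theta - b)) = exp(-2.49) = 0.0829
P = 1 / (1 + 0.0829)
P = 0.9234

0.9234


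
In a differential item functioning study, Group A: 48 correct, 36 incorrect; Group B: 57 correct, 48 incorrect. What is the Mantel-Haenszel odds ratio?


Odds_A = 48/36 = 1.3333
Odds_B = 57/48 = 1.1875
OR = Odds_A / Odds_B = 1.3333 / 1.1875
Exactly, OR = (48 * 48) / (36 * 57) = 2304 / 2052
OR = 1.1228

1.1228


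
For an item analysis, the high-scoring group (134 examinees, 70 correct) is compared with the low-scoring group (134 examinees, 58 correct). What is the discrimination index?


p_upper = 70/134 = 0.5224
p_lower = 58/134 = 0.4328
D = 0.5224 - 0.4328 = 0.0896

0.0896


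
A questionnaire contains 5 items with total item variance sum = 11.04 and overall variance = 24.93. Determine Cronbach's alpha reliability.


alpha = (k/(k-1)) * (1 - sum(si^2)/s_total^2)
= (5/4) * (1 - 11.04/24.93)
alpha = 0.6965

0.6965


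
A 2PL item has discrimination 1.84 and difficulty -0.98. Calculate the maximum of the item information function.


For 2PL, max info at theta = b = -0.98
I_max = a^2 / 4 = 1.84^2 / 4
= 3.3856 / 4
I_max = 0.8464

0.8464


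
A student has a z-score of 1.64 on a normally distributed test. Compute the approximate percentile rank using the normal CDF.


CDF(z) = 0.5 * (1 + erf(z/sqrt(2)))
erf(1.1597) = 0.899
CDF = 0.9495
Percentile rank = 0.9495 * 100 = 94.95

94.95


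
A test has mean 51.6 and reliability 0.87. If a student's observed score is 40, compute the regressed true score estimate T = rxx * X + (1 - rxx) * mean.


T_est = rxx * X + (1 - rxx) * mean
T_est = 0.87 * 40 + 0.13 * 51.6
T_est = 34.8 + 6.708
T_est = 41.508

41.508


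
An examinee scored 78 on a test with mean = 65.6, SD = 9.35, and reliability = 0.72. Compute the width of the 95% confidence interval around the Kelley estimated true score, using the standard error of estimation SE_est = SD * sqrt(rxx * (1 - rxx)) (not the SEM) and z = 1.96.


True score estimate = 0.72*78 + 0.28*65.6 = 74.528
SE_est = SD * sqrt(rxx * (1 - rxx)) = 9.35 * sqrt(0.72 * 0.28) = 9.35 * sqrt(0.2016) = 4.19814
CI = T_est +/- z * SE_est, so width = 2 * z * SE_est = 2 * 1.96 * 4.19814
Width = 16.4567

16.4567


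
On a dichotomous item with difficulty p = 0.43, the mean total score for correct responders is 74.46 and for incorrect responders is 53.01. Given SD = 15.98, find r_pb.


q = 1 - p = 0.57
rpb = ((M1 - M0) / SD) * sqrt(p * q)
rpb = ((74.46 - 53.01) / 15.98) * sqrt(0.43 * 0.57)
rpb = 0.6645

0.6645


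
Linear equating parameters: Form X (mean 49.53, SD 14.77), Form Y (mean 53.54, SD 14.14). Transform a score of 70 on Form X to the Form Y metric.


slope = SD_Y / SD_X = 14.14 / 14.77 ~ 0.9573
intercept = mean_Y - slope * mean_X = 53.54 - (14.14 / 14.77) * 49.53 ~ 6.1227
Y = slope * X + intercept. To avoid rounding drift from the rounded slope/intercept, evaluate the equivalent form Y = mean_Y + SD_Y * (X - mean_X) / SD_X at full precision:
Y = 53.54 + 14.14 * (70 - 49.53) / 14.77
Y = 53.54 + 14.14 * 20.47 / 14.77
Y = 53.54 + 289.4458 / 14.77
Y = 53.54 + 19.5969
Y = 73.1369

73.1369


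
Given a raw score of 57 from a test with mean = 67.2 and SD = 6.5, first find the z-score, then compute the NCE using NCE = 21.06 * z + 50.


z = (X - mean) / SD = (57 - 67.2) / 6.5
z = -10.2 / 6.5
z = -1.5692
NCE = NCE = 21.06z + 50
Carry z at full precision (z = -10.2 / 6.5) into the conversion:
NCE = 21.06 * (-10.2 / 6.5) + 50 = -214.812 / 6.5 + 50
NCE = -33.048 + 50
NCE = 16.952

16.952


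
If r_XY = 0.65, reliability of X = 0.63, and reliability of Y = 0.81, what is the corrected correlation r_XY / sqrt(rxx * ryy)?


r_corrected = rxy / sqrt(rxx * ryy)
= 0.65 / sqrt(0.63 * 0.81)
= 0.65 / sqrt(0.5103)
= 0.65 / 0.714353
r_corrected = 0.9099

0.9099


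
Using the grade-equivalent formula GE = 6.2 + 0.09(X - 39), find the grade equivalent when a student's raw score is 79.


raw - median = 79 - 39 = 40
slope * diff = 0.09 * 40 = 3.6
GE = 6.2 + 3.6
GE = 9.8

9.8


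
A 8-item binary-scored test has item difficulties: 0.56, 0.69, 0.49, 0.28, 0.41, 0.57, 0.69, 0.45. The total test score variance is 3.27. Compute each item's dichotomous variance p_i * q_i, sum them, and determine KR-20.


For each item, compute p_i * q_i:
  Item 1: 0.56 * 0.44 = 0.2464
  Item 2: 0.69 * 0.31 = 0.2139
  Item 3: 0.49 * 0.51 = 0.2499
  Item 4: 0.28 * 0.72 = 0.2016
  Item 5: 0.41 * 0.59 = 0.2419
  Item 6: 0.57 * 0.43 = 0.2451
  Item 7: 0.69 * 0.31 = 0.2139
  Item 8: 0.45 * 0.55 = 0.2475
Sum(p_i * q_i) = 0.2464 + 0.2139 + 0.2499 + 0.2016 + 0.2419 + 0.2451 + 0.2139 + 0.2475 = 1.8602
KR-20 = (k/(k-1)) * (1 - Sum(p_i*q_i) / Var_total)
= (8/7) * (1 - 1.8602/3.27)
= 1.1429 * 0.4311
KR-20 = 0.4927

0.4927


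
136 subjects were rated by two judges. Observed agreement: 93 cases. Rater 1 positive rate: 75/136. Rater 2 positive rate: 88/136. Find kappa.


P_o = 93/136 = 0.683824
P_e = (75*88 + 61*48) / 18496 = 0.515138
kappa = (P_o - P_e) / (1 - P_e)
kappa = (0.683824 - 0.515138) / (1 - 0.515138)
kappa = 0.3479

0.3479


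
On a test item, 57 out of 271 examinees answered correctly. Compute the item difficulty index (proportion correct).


Item difficulty p = number correct / total examinees
p = 57 / 271
p = 0.2103

0.2103


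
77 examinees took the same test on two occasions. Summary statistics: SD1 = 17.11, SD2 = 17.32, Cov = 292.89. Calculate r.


r = cov(X,Y) / (SD_X * SD_Y)
r = 292.89 / (17.11 * 17.32)
r = 292.89 / 296.3452
r = 0.9883

0.9883


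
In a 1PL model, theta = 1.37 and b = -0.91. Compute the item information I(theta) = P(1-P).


P = 1/(1+exp(-(1.37--0.91))) = 0.9072
I = P*(1-P) = 0.9072 * 0.0928
I = 0.0842

0.0842


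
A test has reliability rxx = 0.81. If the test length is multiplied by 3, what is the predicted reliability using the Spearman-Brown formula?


r_new = (n * rxx) / (1 + (n-1) * rxx)
r_new = (3 * 0.81) / (1 + 2 * 0.81)
r_new = 2.43 / 2.62
r_new = 0.9275

0.9275


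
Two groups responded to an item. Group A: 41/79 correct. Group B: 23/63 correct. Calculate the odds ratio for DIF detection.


Odds_A = 41/38 = 1.0789
Odds_B = 23/40 = 0.575
OR = Odds_A / Odds_B = 1.0789 / 0.575
Exactly, OR = (41 * 40) / (38 * 23) = 1640 / 874
OR = 1.8764

1.8764


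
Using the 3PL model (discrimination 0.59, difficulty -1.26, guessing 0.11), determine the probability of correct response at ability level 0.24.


logit = 0.59*(0.24 - -1.26) = 0.885
P* = 1/(1 + exp(-0.885)) = 0.7079
P = 0.11 + (1 - 0.11) * 0.7079
P = 0.74

0.74


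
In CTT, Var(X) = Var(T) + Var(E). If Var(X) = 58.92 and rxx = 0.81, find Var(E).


var_true = rxx * var_obs = 0.81 * 58.92 = 47.7252
var_error = var_obs - var_true
var_error = 58.92 - 47.7252
var_error = 11.1948

11.1948


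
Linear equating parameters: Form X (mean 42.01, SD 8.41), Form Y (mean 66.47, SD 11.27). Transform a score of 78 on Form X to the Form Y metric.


slope = SD_Y / SD_X = 11.27 / 8.41 ~ 1.3401
intercept = mean_Y - slope * mean_X = 66.47 - (11.27 / 8.41) * 42.01 ~ 10.1736
Y = slope * X + intercept. To avoid rounding drift from the rounded slope/intercept, evaluate the equivalent form Y = mean_Y + SD_Y * (X - mean_X) / SD_X at full precision:
Y = 66.47 + 11.27 * (78 - 42.01) / 8.41
Y = 66.47 + 11.27 * 35.99 / 8.41
Y = 66.47 + 405.6073 / 8.41
Y = 66.47 + 48.2292
Y = 114.6992

114.6992


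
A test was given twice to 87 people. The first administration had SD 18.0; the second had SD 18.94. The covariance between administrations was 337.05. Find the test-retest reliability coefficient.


r = cov(X,Y) / (SD_X * SD_Y)
r = 337.05 / (18.0 * 18.94)
r = 337.05 / 340.92
r = 0.9886

0.9886


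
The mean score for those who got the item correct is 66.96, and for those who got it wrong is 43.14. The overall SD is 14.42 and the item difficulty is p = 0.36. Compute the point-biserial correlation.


q = 1 - p = 0.64
rpb = ((M1 - M0) / SD) * sqrt(p * q)
rpb = ((66.96 - 43.14) / 14.42) * sqrt(0.36 * 0.64)
rpb = 0.7929

0.7929


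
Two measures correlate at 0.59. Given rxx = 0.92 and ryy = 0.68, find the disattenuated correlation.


r_corrected = rxy / sqrt(rxx * ryy)
= 0.59 / sqrt(0.92 * 0.68)
= 0.59 / sqrt(0.6256)
= 0.59 / 0.790949
r_corrected = 0.7459

0.7459


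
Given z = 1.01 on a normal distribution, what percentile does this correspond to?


CDF(z) = 0.5 * (1 + erf(z/sqrt(2)))
erf(0.7142) = 0.6875
CDF = 0.8438
Percentile rank = 0.8438 * 100 = 84.38

84.38


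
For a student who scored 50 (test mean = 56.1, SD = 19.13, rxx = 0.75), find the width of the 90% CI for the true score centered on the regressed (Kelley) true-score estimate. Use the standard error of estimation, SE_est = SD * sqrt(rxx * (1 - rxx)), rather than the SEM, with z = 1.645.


True score estimate = 0.75*50 + 0.25*56.1 = 51.525
SE_est = SD * sqrt(rxx * (1 - rxx)) = 19.13 * sqrt(0.75 * 0.25) = 19.13 * sqrt(0.1875) = 8.283533
CI = T_est +/- z * SE_est, so width = 2 * z * SE_est = 2 * 1.645 * 8.283533
Width = 27.2528

27.2528


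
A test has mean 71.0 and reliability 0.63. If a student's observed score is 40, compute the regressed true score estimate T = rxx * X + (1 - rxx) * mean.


T_est = rxx * X + (1 - rxx) * mean
T_est = 0.63 * 40 + 0.37 * 71.0
T_est = 25.2 + 26.27
T_est = 51.47

51.47


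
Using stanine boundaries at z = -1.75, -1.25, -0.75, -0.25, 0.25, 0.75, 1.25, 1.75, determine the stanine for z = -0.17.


Stanine boundaries: [-1.75, -1.25, -0.75, -0.25, 0.25, 0.75, 1.25, 1.75]
z = -0.17
Check each boundary:
  z >= -1.75 -> could be stanine 2
  z >= -1.25 -> could be stanine 3
  z >= -0.75 -> could be stanine 4
  z >= -0.25 -> could be stanine 5
  z < 0.25
  z < 0.75
  z < 1.25
  z < 1.75
Highest qualifying boundary gives stanine = 5

5


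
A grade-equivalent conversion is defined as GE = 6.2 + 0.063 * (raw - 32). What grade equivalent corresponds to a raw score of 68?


raw - median = 68 - 32 = 36
slope * diff = 0.063 * 36 = 2.268
GE = 6.2 + 2.268
GE = 8.468

8.468


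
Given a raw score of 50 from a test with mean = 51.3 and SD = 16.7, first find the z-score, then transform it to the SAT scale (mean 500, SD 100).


z = (X - mean) / SD = (50 - 51.3) / 16.7
z = -1.3 / 16.7
z = -0.0778
SAT-scale = SAT = 500 + 100z
Carry z at full precision (z = -1.3 / 16.7) into the conversion:
SAT-scale = 500 + 100 * (-1.3 / 16.7) = 500 + -130 / 16.7
SAT-scale = 500 + -7.7844
SAT-scale = 492.2156

492.2156


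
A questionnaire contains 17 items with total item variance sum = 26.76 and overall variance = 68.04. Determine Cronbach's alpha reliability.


alpha = (k/(k-1)) * (1 - sum(si^2)/s_total^2)
= (17/16) * (1 - 26.76/68.04)
alpha = 0.6446

0.6446


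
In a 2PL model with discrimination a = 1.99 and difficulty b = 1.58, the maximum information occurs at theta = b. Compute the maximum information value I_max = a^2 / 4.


For 2PL, max info at theta = b = 1.58
I_max = a^2 / 4 = 1.99^2 / 4
= 3.9601 / 4
I_max = 0.99

0.99


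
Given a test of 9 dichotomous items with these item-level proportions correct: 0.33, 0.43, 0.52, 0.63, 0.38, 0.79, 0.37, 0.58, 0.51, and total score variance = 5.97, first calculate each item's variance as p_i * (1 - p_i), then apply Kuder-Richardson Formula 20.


For each item, compute p_i * q_i:
  Item 1: 0.33 * 0.67 = 0.2211
  Item 2: 0.43 * 0.57 = 0.2451
  Item 3: 0.52 * 0.48 = 0.2496
  Item 4: 0.63 * 0.37 = 0.2331
  Item 5: 0.38 * 0.62 = 0.2356
  Item 6: 0.79 * 0.21 = 0.1659
  Item 7: 0.37 * 0.63 = 0.2331
  Item 8: 0.58 * 0.42 = 0.2436
  Item 9: 0.51 * 0.49 = 0.2499
Sum(p_i * q_i) = 0.2211 + 0.2451 + 0.2496 + 0.2331 + 0.2356 + 0.1659 + 0.2331 + 0.2436 + 0.2499 = 2.077
KR-20 = (k/(k-1)) * (1 - Sum(p_i*q_i) / Var_total)
= (9/8) * (1 - 2.077/5.97)
= 1.125 * 0.6521
KR-20 = 0.7336

0.7336


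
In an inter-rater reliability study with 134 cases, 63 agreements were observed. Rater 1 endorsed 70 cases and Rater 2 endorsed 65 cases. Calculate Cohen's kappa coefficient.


P_o = 63/134 = 0.470149
P_e = (70*65 + 64*69) / 17956 = 0.499332
kappa = (P_o - P_e) / (1 - P_e)
kappa = (0.470149 - 0.499332) / (1 - 0.499332)
kappa = -0.0583

-0.0583


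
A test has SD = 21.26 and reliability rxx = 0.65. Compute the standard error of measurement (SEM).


SEM = SD * sqrt(1 - rxx)
SEM = 21.26 * sqrt(1 - 0.65)
SEM = 21.26 * sqrt(0.35) = 21.26 * 0.591608
SEM = 12.5776

12.5776


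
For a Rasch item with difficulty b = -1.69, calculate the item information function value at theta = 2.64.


P = 1/(1+exp(-(2.64--1.69))) = 0.987
I = P*(1-P) = 0.987 * 0.013
I = 0.0128

0.0128


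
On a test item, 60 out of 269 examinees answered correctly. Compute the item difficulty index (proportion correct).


Item difficulty p = number correct / total examinees
p = 60 / 269
p = 0.223

0.223


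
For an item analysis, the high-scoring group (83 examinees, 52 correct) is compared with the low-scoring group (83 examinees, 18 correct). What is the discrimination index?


p_upper = 52/83 = 0.6265
p_lower = 18/83 = 0.2169
D = 0.6265 - 0.2169 = 0.4096

0.4096


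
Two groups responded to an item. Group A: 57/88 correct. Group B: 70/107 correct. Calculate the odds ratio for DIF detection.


Odds_A = 57/31 = 1.8387
Odds_B = 70/37 = 1.8919
OR = Odds_A / Odds_B = 1.8387 / 1.8919
Exactly, OR = (57 * 37) / (31 * 70) = 2109 / 2170
OR = 0.9719

0.9719


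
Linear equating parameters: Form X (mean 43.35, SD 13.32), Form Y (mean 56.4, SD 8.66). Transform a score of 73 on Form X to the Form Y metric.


slope = SD_Y / SD_X = 8.66 / 13.32 ~ 0.6502
intercept = mean_Y - slope * mean_X = 56.4 - (8.66 / 13.32) * 43.35 ~ 28.216
Y = slope * X + intercept. To avoid rounding drift from the rounded slope/intercept, evaluate the equivalent form Y = mean_Y + SD_Y * (X - mean_X) / SD_X at full precision:
Y = 56.4 + 8.66 * (73 - 43.35) / 13.32
Y = 56.4 + 8.66 * 29.65 / 13.32
Y = 56.4 + 256.769 / 13.32
Y = 56.4 + 19.277
Y = 75.677

75.677


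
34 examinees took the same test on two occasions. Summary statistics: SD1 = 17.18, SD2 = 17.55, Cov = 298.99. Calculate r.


r = cov(X,Y) / (SD_X * SD_Y)
r = 298.99 / (17.18 * 17.55)
r = 298.99 / 301.509
r = 0.9916

0.9916


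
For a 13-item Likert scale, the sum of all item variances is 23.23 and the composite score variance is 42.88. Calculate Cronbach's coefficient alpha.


alpha = (k/(k-1)) * (1 - sum(si^2)/s_total^2)
= (13/12) * (1 - 23.23/42.88)
alpha = 0.4964

0.4964


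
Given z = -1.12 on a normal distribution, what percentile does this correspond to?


CDF(z) = 0.5 * (1 + erf(z/sqrt(2)))
erf(-0.792) = -0.7373
CDF = 0.1314
Percentile rank = 0.1314 * 100 = 13.14

13.14


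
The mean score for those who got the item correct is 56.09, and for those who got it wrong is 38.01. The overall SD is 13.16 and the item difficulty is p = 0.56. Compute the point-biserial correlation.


q = 1 - p = 0.44
rpb = ((M1 - M0) / SD) * sqrt(p * q)
rpb = ((56.09 - 38.01) / 13.16) * sqrt(0.56 * 0.44)
rpb = 0.682

0.682


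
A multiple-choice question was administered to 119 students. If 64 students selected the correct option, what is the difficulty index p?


Item difficulty p = number correct / total examinees
p = 64 / 119
p = 0.5378

0.5378


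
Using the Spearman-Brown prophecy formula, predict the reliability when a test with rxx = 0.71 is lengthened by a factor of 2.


r_new = (n * rxx) / (1 + (n-1) * rxx)
r_new = (2 * 0.71) / (1 + 1 * 0.71)
r_new = 1.42 / 1.71
r_new = 0.8304

0.8304


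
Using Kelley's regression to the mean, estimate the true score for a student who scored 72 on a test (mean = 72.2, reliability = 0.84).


T_est = rxx * X + (1 - rxx) * mean
T_est = 0.84 * 72 + 0.16 * 72.2
T_est = 60.48 + 11.552
T_est = 72.032

72.032


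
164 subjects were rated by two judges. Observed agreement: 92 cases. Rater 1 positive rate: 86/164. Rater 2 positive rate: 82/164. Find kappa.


P_o = 92/164 = 0.560976
P_e = (86*82 + 78*82) / 26896 = 0.5
kappa = (P_o - P_e) / (1 - P_e)
kappa = (0.560976 - 0.5) / (1 - 0.5)
kappa = 0.122

0.122


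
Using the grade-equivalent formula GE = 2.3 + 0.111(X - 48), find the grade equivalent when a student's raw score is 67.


raw - median = 67 - 48 = 19
slope * diff = 0.111 * 19 = 2.109
GE = 2.3 + 2.109
GE = 4.409

4.409


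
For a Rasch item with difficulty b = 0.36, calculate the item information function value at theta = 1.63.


P = 1/(1+exp(-(1.63-0.36))) = 0.7807
I = P*(1-P) = 0.7807 * 0.2193
I = 0.1712

0.1712


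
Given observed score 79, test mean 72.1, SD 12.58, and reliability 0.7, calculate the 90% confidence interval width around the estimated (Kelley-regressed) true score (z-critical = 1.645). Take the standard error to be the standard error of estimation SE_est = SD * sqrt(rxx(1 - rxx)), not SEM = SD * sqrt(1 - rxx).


True score estimate = 0.7*79 + 0.3*72.1 = 76.93
SE_est = SD * sqrt(rxx * (1 - rxx)) = 12.58 * sqrt(0.7 * 0.3) = 12.58 * sqrt(0.21) = 5.76488
CI = T_est +/- z * SE_est, so width = 2 * z * SE_est = 2 * 1.645 * 5.76488
Width = 18.9665

18.9665


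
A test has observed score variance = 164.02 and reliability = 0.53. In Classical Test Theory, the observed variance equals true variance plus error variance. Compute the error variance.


var_true = rxx * var_obs = 0.53 * 164.02 = 86.9306
var_error = var_obs - var_true
var_error = 164.02 - 86.9306
var_error = 77.0894

77.0894


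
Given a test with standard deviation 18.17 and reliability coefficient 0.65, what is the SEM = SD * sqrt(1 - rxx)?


SEM = SD * sqrt(1 - rxx)
SEM = 18.17 * sqrt(1 - 0.65)
SEM = 18.17 * sqrt(0.35) = 18.17 * 0.591608
SEM = 10.7495

10.7495


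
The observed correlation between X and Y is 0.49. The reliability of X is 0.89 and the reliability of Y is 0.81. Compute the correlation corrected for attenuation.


r_corrected = rxy / sqrt(rxx * ryy)
= 0.49 / sqrt(0.89 * 0.81)
= 0.49 / sqrt(0.7209)
= 0.49 / 0.849058
r_corrected = 0.5771

0.5771


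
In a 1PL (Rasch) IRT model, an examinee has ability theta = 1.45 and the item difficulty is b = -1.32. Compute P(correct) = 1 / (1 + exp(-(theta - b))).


theta - b = 1.45 - -1.32 = 2.77
exp(-(theta - b)) = exp(-2.77) = 0.0627
P = 1 / (1 + 0.0627)
P = 0.941

0.941


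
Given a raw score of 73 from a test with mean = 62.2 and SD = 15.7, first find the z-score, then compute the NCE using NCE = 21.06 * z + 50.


z = (X - mean) / SD = (73 - 62.2) / 15.7
z = 10.8 / 15.7
z = 0.6879
NCE = NCE = 21.06z + 50
Carry z at full precision (z = 10.8 / 15.7) into the conversion:
NCE = 21.06 * (10.8 / 15.7) + 50 = 227.448 / 15.7 + 50
NCE = 14.4871 + 50
NCE = 64.4871

64.4871


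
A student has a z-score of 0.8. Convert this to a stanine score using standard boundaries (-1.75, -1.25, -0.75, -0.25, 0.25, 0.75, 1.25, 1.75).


Stanine boundaries: [-1.75, -1.25, -0.75, -0.25, 0.25, 0.75, 1.25, 1.75]
z = 0.8
Check each boundary:
  z >= -1.75 -> could be stanine 2
  z >= -1.25 -> could be stanine 3
  z >= -0.75 -> could be stanine 4
  z >= -0.25 -> could be stanine 5
  z >= 0.25 -> could be stanine 6
  z >= 0.75 -> could be stanine 7
  z < 1.25
  z < 1.75
Highest qualifying boundary gives stanine = 7

7


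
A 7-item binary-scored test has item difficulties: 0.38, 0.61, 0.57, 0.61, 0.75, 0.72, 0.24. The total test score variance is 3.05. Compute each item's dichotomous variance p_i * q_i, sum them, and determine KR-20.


For each item, compute p_i * q_i:
  Item 1: 0.38 * 0.62 = 0.2356
  Item 2: 0.61 * 0.39 = 0.2379
  Item 3: 0.57 * 0.43 = 0.2451
  Item 4: 0.61 * 0.39 = 0.2379
  Item 5: 0.75 * 0.25 = 0.1875
  Item 6: 0.72 * 0.28 = 0.2016
  Item 7: 0.24 * 0.76 = 0.1824
Sum(p_i * q_i) = 0.2356 + 0.2379 + 0.2451 + 0.2379 + 0.1875 + 0.2016 + 0.1824 = 1.528
KR-20 = (k/(k-1)) * (1 - Sum(p_i*q_i) / Var_total)
= (7/6) * (1 - 1.528/3.05)
= 1.1667 * 0.499
KR-20 = 0.5822

0.5822
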